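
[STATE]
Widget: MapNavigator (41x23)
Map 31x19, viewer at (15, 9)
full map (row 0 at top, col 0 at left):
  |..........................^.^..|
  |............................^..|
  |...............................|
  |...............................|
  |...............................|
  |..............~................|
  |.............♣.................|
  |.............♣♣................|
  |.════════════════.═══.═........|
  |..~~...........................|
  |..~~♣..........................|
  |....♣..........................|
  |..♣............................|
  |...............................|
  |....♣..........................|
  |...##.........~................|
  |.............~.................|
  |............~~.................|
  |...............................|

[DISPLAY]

                                         
                                         
     ..........................^.^..     
     ............................^..     
     ...............................     
     ...............................     
     ...............................     
     ..............~................     
     .............♣.................     
     .............♣♣................     
     .════════════════.═══.═........     
     ..~~...........@...............     
     ..~~♣..........................     
     ....♣..........................     
     ..♣............................     
     ...............................     
     ....♣..........................     
     ...##.........~................     
     .............~.................     
     ............~~.................     
     ...............................     
                                         
                                         


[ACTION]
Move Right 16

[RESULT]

                                         
                                         
................^.^..                    
..................^..                    
.....................                    
.....................                    
.....................                    
....~................                    
...♣.................                    
...♣♣................                    
═══════.═══.═........                    
....................@                    
.....................                    
.....................                    
.....................                    
.....................                    
.....................                    
....~................                    
...~.................                    
..~~.................                    
.....................                    
                                         
                                         


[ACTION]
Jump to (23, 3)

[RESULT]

                                         
                                         
                                         
                                         
                                         
                                         
                                         
                                         
.......................^.^..             
.........................^..             
............................             
....................@.......             
............................             
...........~................             
..........♣.................             
..........♣♣................             
══════════════.═══.═........             
~...........................             
~♣..........................             
.♣..........................             
............................             
............................             
.♣..........................             


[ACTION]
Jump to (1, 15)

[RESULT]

                   ......................
                   ..............~.......
                   .............♣........
                   .............♣♣.......
                   .════════════════.═══.
                   ..~~..................
                   ..~~♣.................
                   ....♣.................
                   ..♣...................
                   ......................
                   ....♣.................
                   .@.##.........~.......
                   .............~........
                   ............~~........
                   ......................
                                         
                                         
                                         
                                         
                                         
                                         
                                         
                                         


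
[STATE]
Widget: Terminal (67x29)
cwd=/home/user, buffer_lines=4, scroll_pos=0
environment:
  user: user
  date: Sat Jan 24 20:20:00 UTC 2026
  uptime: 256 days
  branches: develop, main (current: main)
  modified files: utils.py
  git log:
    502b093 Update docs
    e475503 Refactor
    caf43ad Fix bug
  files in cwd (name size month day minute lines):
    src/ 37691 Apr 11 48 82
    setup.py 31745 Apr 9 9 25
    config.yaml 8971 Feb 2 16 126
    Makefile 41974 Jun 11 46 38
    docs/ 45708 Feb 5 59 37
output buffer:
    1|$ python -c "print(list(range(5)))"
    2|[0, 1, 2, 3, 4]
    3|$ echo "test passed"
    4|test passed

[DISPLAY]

$ python -c "print(list(range(5)))"                                
[0, 1, 2, 3, 4]                                                    
$ echo "test passed"                                               
test passed                                                        
$ █                                                                
                                                                   
                                                                   
                                                                   
                                                                   
                                                                   
                                                                   
                                                                   
                                                                   
                                                                   
                                                                   
                                                                   
                                                                   
                                                                   
                                                                   
                                                                   
                                                                   
                                                                   
                                                                   
                                                                   
                                                                   
                                                                   
                                                                   
                                                                   
                                                                   


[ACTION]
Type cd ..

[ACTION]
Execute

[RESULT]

$ python -c "print(list(range(5)))"                                
[0, 1, 2, 3, 4]                                                    
$ echo "test passed"                                               
test passed                                                        
$ cd ..                                                            
                                                                   
$ █                                                                
                                                                   
                                                                   
                                                                   
                                                                   
                                                                   
                                                                   
                                                                   
                                                                   
                                                                   
                                                                   
                                                                   
                                                                   
                                                                   
                                                                   
                                                                   
                                                                   
                                                                   
                                                                   
                                                                   
                                                                   
                                                                   
                                                                   


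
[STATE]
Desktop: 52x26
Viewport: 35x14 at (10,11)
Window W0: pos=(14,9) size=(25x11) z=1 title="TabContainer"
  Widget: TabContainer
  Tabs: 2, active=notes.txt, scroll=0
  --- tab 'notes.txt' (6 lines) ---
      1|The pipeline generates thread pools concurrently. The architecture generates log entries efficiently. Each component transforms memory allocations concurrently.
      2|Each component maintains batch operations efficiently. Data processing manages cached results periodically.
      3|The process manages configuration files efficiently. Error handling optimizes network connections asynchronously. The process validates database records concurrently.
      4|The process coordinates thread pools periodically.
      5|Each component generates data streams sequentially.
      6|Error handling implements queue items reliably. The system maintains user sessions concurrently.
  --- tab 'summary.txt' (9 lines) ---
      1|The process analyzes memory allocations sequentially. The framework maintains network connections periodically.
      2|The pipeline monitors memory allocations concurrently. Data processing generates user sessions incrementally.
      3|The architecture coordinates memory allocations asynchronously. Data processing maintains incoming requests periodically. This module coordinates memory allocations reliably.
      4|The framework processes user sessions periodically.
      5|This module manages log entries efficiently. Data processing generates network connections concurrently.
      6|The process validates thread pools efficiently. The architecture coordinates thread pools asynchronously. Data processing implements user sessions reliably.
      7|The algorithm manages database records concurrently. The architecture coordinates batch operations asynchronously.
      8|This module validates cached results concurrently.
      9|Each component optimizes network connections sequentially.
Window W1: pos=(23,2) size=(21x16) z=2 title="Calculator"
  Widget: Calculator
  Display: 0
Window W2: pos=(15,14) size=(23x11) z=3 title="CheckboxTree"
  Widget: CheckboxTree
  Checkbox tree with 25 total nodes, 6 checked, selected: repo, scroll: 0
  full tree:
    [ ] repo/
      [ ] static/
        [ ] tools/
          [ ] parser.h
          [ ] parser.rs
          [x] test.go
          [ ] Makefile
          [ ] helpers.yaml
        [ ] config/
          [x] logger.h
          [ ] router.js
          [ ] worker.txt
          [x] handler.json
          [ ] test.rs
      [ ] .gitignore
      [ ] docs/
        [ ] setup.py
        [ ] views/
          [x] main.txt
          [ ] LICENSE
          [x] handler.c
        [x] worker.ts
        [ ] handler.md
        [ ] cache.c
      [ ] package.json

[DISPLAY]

    ┠────────┃│ 1 │ 2 │ 3 │ - │  ┃ 
    ┃[notes.t┃├───┼───┼───┼───┤  ┃ 
    ┃────────┃│ 0 │ . │ = │ + │  ┃ 
    ┃┏━━━━━━━━━━━━━━━━━━━━━┓──┤  ┃ 
    ┃┃ CheckboxTree        ┃M+│  ┃ 
    ┃┠─────────────────────┨──┘  ┃ 
    ┃┃>[-] repo/           ┃━━━━━┛ 
    ┃┃   [-] static/       ┃┃      
    ┗┃     [-] tools/      ┃┛      
     ┃       [ ] parser.h  ┃       
     ┃       [ ] parser.rs ┃       
     ┃       [x] test.go   ┃       
     ┃       [ ] Makefile  ┃       
     ┗━━━━━━━━━━━━━━━━━━━━━┛       


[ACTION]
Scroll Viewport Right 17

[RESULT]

──────┃│ 1 │ 2 │ 3 │ - │  ┃        
otes.t┃├───┼───┼───┼───┤  ┃        
──────┃│ 0 │ . │ = │ + │  ┃        
━━━━━━━━━━━━━━━━━━━━┓──┤  ┃        
CheckboxTree        ┃M+│  ┃        
────────────────────┨──┘  ┃        
[-] repo/           ┃━━━━━┛        
  [-] static/       ┃┃             
    [-] tools/      ┃┛             
      [ ] parser.h  ┃              
      [ ] parser.rs ┃              
      [x] test.go   ┃              
      [ ] Makefile  ┃              
━━━━━━━━━━━━━━━━━━━━┛              


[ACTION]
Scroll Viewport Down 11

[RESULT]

otes.t┃├───┼───┼───┼───┤  ┃        
──────┃│ 0 │ . │ = │ + │  ┃        
━━━━━━━━━━━━━━━━━━━━┓──┤  ┃        
CheckboxTree        ┃M+│  ┃        
────────────────────┨──┘  ┃        
[-] repo/           ┃━━━━━┛        
  [-] static/       ┃┃             
    [-] tools/      ┃┛             
      [ ] parser.h  ┃              
      [ ] parser.rs ┃              
      [x] test.go   ┃              
      [ ] Makefile  ┃              
━━━━━━━━━━━━━━━━━━━━┛              
                                   


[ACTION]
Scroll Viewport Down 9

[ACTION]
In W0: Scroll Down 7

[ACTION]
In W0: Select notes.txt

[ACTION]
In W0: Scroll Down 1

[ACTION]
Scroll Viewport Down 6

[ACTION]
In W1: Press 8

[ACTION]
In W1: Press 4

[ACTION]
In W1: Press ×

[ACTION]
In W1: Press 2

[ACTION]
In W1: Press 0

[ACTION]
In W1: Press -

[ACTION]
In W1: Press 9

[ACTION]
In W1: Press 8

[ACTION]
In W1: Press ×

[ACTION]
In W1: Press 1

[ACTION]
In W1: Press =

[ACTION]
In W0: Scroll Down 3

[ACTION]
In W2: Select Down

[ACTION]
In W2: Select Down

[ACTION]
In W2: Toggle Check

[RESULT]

otes.t┃├───┼───┼───┼───┤  ┃        
──────┃│ 0 │ . │ = │ + │  ┃        
━━━━━━━━━━━━━━━━━━━━┓──┤  ┃        
CheckboxTree        ┃M+│  ┃        
────────────────────┨──┘  ┃        
[-] repo/           ┃━━━━━┛        
  [-] static/       ┃┃             
    [x] tools/      ┃┛             
      [x] parser.h  ┃              
      [x] parser.rs ┃              
      [x] test.go   ┃              
      [x] Makefile  ┃              
━━━━━━━━━━━━━━━━━━━━┛              
                                   


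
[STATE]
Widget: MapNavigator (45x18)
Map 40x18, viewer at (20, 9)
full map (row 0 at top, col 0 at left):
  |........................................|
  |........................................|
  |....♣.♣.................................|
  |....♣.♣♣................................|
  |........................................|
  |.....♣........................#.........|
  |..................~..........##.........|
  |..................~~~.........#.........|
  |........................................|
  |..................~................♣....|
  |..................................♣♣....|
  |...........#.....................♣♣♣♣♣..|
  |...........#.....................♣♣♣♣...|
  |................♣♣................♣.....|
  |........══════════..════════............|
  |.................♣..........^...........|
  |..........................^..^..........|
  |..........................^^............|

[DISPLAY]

  ........................................   
  ........................................   
  ....♣.♣.................................   
  ....♣.♣♣................................   
  ........................................   
  .....♣........................#.........   
  ..................~..........##.........   
  ..................~~~.........#.........   
  ........................................   
  ..................~.@..............♣....   
  ..................................♣♣....   
  ...........#.....................♣♣♣♣♣..   
  ...........#.....................♣♣♣♣...   
  ................♣♣................♣.....   
  ........══════════..════════............   
  .................♣..........^...........   
  ..........................^..^..........   
  ..........................^^............   


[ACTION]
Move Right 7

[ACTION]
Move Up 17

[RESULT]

                                             
                                             
                                             
                                             
                                             
                                             
                                             
                                             
                                             
......................@............          
...................................          
.♣.................................          
.♣♣................................          
...................................          
♣........................#.........          
.............~..........##.........          
.............~~~.........#.........          
...................................          


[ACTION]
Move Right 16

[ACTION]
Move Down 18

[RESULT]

.......................                      
.~................♣....                      
.................♣♣....                      
................♣♣♣♣♣..                      
................♣♣♣♣...                      
♣................♣.....                      
═..════════............                      
♣..........^...........                      
.........^..^..........                      
.........^^...........@                      
                                             
                                             
                                             
                                             
                                             
                                             
                                             
                                             


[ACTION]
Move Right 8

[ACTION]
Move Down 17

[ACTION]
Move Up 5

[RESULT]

.......................                      
.......................                      
.............#.........                      
.~..........##.........                      
.~~~.........#.........                      
.......................                      
.~................♣....                      
.................♣♣....                      
................♣♣♣♣♣..                      
................♣♣♣♣..@                      
♣................♣.....                      
═..════════............                      
♣..........^...........                      
.........^..^..........                      
.........^^............                      
                                             
                                             
                                             


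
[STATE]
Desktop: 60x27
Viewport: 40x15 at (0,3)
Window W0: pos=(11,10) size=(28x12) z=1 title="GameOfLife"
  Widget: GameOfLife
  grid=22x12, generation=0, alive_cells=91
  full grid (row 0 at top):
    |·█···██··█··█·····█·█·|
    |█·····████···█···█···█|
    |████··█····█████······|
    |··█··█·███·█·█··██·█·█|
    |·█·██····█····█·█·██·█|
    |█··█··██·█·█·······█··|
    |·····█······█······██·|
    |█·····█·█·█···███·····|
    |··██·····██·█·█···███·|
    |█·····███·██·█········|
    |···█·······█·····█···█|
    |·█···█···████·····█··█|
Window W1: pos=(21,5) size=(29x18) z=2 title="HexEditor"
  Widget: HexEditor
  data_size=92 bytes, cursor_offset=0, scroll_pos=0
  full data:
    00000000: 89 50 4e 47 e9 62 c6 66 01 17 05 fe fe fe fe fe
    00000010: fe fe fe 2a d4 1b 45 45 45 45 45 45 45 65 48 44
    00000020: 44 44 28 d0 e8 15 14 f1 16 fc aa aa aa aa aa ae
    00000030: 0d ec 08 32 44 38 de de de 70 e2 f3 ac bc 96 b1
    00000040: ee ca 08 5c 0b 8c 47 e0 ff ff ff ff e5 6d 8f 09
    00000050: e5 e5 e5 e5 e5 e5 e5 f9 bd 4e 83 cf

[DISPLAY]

                                        
                                        
                     ┏━━━━━━━━━━━━━━━━━━
                     ┃ HexEditor        
                     ┠──────────────────
                     ┃00000000  89 50 4e
                     ┃00000010  fe fe fe
           ┏━━━━━━━━━┃00000020  44 44 28
           ┃ GameOfLi┃00000030  0d ec 08
           ┠─────────┃00000040  ee ca 08
           ┃Gen: 0   ┃00000050  e5 e5 e5
           ┃████··█··┃                  
           ┃··█··█·██┃                  
           ┃·█·██····┃                  
           ┃█··█··██·┃                  


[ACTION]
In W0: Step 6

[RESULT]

                                        
                                        
                     ┏━━━━━━━━━━━━━━━━━━
                     ┃ HexEditor        
                     ┠──────────────────
                     ┃00000000  89 50 4e
                     ┃00000010  fe fe fe
           ┏━━━━━━━━━┃00000020  44 44 28
           ┃ GameOfLi┃00000030  0d ec 08
           ┠─────────┃00000040  ee ca 08
           ┃Gen: 6   ┃00000050  e5 e5 e5
           ┃···██····┃                  
           ┃··██·····┃                  
           ┃··█·█·█··┃                  
           ┃··█·█·█··┃                  


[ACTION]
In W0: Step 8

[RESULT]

                                        
                                        
                     ┏━━━━━━━━━━━━━━━━━━
                     ┃ HexEditor        
                     ┠──────────────────
                     ┃00000000  89 50 4e
                     ┃00000010  fe fe fe
           ┏━━━━━━━━━┃00000020  44 44 28
           ┃ GameOfLi┃00000030  0d ec 08
           ┠─────────┃00000040  ee ca 08
           ┃Gen: 14  ┃00000050  e5 e5 e5
           ┃··█·█···█┃                  
           ┃··██····█┃                  
           ┃···█···██┃                  
           ┃████·····┃                  


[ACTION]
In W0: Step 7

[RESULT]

                                        
                                        
                     ┏━━━━━━━━━━━━━━━━━━
                     ┃ HexEditor        
                     ┠──────────────────
                     ┃00000000  89 50 4e
                     ┃00000010  fe fe fe
           ┏━━━━━━━━━┃00000020  44 44 28
           ┃ GameOfLi┃00000030  0d ec 08
           ┠─────────┃00000040  ee ca 08
           ┃Gen: 21  ┃00000050  e5 e5 e5
           ┃·······█·┃                  
           ┃·███····█┃                  
           ┃·█··█····┃                  
           ┃··█······┃                  


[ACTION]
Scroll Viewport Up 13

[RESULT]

                                        
                                        
                                        
                                        
                                        
                     ┏━━━━━━━━━━━━━━━━━━
                     ┃ HexEditor        
                     ┠──────────────────
                     ┃00000000  89 50 4e
                     ┃00000010  fe fe fe
           ┏━━━━━━━━━┃00000020  44 44 28
           ┃ GameOfLi┃00000030  0d ec 08
           ┠─────────┃00000040  ee ca 08
           ┃Gen: 21  ┃00000050  e5 e5 e5
           ┃·······█·┃                  


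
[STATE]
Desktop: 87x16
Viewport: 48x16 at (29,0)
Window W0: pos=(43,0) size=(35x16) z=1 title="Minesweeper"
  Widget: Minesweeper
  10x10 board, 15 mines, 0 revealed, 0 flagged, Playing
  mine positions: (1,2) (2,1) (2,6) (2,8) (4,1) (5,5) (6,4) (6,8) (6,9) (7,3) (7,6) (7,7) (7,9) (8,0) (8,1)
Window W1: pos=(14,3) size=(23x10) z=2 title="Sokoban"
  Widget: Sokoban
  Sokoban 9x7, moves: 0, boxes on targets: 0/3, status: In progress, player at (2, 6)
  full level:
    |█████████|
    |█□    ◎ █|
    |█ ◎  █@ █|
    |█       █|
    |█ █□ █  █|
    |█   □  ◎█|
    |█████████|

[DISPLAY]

              ┏━━━━━━━━━━━━━━━━━━━━━━━━━━━━━━━━━
              ┃ Minesweeper                     
              ┠─────────────────────────────────
━━━━━━━┓      ┃■■■■■■■■■■                       
       ┃      ┃■■■■■■■■■■                       
───────┨      ┃■■■■■■■■■■                       
       ┃      ┃■■■■■■■■■■                       
       ┃      ┃■■■■■■■■■■                       
       ┃      ┃■■■■■■■■■■                       
       ┃      ┃■■■■■■■■■■                       
       ┃      ┃■■■■■■■■■■                       
       ┃      ┃■■■■■■■■■■                       
━━━━━━━┛      ┃■■■■■■■■■■                       
              ┃                                 
              ┃                                 
              ┗━━━━━━━━━━━━━━━━━━━━━━━━━━━━━━━━━


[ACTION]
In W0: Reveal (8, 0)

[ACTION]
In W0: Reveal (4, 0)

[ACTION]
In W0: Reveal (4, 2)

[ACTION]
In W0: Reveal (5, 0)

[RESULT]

              ┏━━━━━━━━━━━━━━━━━━━━━━━━━━━━━━━━━
              ┃ Minesweeper                     
              ┠─────────────────────────────────
━━━━━━━┓      ┃■■■■■■■■■■                       
       ┃      ┃■■✹■■■■■■■                       
───────┨      ┃■✹■■■■✹■✹■                       
       ┃      ┃■■■■■■■■■■                       
       ┃      ┃■✹■■■■■■■■                       
       ┃      ┃■■■■■✹■■■■                       
       ┃      ┃■■■■✹■■■✹✹                       
       ┃      ┃■■■✹■■✹✹■✹                       
       ┃      ┃✹✹■■■■■■■■                       
━━━━━━━┛      ┃■■■■■■■■■■                       
              ┃                                 
              ┃                                 
              ┗━━━━━━━━━━━━━━━━━━━━━━━━━━━━━━━━━


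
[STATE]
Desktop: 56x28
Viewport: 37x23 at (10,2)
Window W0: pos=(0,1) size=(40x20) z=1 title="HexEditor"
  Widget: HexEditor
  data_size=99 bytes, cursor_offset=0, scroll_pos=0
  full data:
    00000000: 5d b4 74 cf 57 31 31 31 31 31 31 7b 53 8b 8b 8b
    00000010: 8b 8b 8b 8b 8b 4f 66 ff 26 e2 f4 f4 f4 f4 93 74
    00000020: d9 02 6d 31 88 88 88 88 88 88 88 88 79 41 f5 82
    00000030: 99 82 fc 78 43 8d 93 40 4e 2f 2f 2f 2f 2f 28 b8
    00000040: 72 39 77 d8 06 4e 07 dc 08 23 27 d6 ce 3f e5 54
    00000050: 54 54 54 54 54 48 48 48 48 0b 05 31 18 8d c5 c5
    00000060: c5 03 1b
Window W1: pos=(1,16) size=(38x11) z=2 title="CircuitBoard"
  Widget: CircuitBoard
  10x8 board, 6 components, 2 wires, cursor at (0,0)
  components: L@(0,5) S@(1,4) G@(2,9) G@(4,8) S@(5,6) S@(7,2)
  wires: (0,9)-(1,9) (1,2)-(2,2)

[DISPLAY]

r                            ┃       
─────────────────────────────┨       
 5D b4 74 cf 57 31 31 31  31 ┃       
 8b 8b 8b 8b 8b 4f 66 ff  26 ┃       
 d9 02 6d 31 88 88 88 88  88 ┃       
 99 82 fc 78 43 8d 93 40  4e ┃       
 72 39 77 d8 06 4e 07 dc  08 ┃       
 54 54 54 54 54 48 48 48  48 ┃       
 c5 03 1b                    ┃       
                             ┃       
                             ┃       
                             ┃       
                             ┃       
                             ┃       
━━━━━━━━━━━━━━━━━━━━━━━━━━━━┓┃       
Board                       ┃┃       
────────────────────────────┨┃       
 3 4 5 6 7 8 9              ┃┃       
                L           ┃┛       
                            ┃        
    ·       S               ┃        
    │                       ┃        
    ·                       ┃        


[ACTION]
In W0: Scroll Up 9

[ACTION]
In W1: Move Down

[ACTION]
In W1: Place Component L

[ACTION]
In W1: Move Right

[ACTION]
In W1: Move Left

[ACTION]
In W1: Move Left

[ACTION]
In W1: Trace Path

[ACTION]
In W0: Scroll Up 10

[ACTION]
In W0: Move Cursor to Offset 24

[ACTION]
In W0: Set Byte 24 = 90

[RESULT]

r                            ┃       
─────────────────────────────┨       
 5d b4 74 cf 57 31 31 31  31 ┃       
 8b 8b 8b 8b 8b 4f 66 ff  90 ┃       
 d9 02 6d 31 88 88 88 88  88 ┃       
 99 82 fc 78 43 8d 93 40  4e ┃       
 72 39 77 d8 06 4e 07 dc  08 ┃       
 54 54 54 54 54 48 48 48  48 ┃       
 c5 03 1b                    ┃       
                             ┃       
                             ┃       
                             ┃       
                             ┃       
                             ┃       
━━━━━━━━━━━━━━━━━━━━━━━━━━━━┓┃       
Board                       ┃┃       
────────────────────────────┨┃       
 3 4 5 6 7 8 9              ┃┃       
                L           ┃┛       
                            ┃        
    ·       S               ┃        
    │                       ┃        
    ·                       ┃        


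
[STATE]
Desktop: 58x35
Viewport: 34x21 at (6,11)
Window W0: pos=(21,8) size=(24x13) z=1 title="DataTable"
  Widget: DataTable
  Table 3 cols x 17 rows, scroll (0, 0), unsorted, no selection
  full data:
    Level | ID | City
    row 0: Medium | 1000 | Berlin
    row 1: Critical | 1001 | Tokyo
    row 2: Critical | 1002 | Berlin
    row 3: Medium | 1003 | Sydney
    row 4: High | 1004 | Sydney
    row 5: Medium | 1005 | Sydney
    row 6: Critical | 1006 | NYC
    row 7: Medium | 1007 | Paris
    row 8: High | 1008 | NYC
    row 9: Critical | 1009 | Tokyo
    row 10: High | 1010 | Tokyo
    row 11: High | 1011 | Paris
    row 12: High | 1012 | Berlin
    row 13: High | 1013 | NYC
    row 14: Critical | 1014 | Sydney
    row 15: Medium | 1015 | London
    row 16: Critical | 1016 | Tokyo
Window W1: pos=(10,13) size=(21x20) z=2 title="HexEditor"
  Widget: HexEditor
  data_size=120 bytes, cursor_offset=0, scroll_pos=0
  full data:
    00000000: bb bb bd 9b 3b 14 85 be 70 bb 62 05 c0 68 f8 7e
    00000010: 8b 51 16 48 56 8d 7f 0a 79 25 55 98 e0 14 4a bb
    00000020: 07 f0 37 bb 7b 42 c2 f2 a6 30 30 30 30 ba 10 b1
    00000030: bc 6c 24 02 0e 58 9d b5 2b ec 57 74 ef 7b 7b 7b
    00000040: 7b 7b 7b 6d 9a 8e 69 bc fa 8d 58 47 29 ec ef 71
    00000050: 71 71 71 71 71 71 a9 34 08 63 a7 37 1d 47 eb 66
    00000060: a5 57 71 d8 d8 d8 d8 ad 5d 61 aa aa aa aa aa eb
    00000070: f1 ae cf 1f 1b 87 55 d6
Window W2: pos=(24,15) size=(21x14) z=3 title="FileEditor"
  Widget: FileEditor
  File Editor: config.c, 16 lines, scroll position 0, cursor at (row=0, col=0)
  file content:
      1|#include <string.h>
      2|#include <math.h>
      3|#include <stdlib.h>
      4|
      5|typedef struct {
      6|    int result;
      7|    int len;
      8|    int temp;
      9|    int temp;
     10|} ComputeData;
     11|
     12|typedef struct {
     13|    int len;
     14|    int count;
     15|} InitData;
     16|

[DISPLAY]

               ┃Level   │ID  │City
               ┃────────┼────┼────
    ┏━━━━━━━━━━━━━━━━━━━┓1000│Berl
    ┃ HexEditor         ┃1001│Toky
    ┠─────────────┏━━━━━━━━━━━━━━━
    ┃00000000  BB ┃ FileEditor    
    ┃00000010  8b ┠───────────────
    ┃00000020  07 ┃█include <strin
    ┃00000030  bc ┃#include <math.
    ┃00000040  7b ┃#include <stdli
    ┃00000050  71 ┃               
    ┃00000060  a5 ┃typedef struct 
    ┃00000070  f1 ┃    int result;
    ┃             ┃    int len;   
    ┃             ┃    int temp;  
    ┃             ┃    int temp;  
    ┃             ┃} ComputeData; 
    ┃             ┗━━━━━━━━━━━━━━━
    ┃                   ┃         
    ┃                   ┃         
    ┃                   ┃         


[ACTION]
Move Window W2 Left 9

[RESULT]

               ┃Level   │ID  │City
               ┃────────┼────┼────
    ┏━━━━━━━━━━━━━━━━━━━┓1000│Berl
    ┃ HexEditor         ┃1001│Toky
    ┠────┏━━━━━━━━━━━━━━━━━━━┓Berl
    ┃0000┃ FileEditor        ┃Sydn
    ┃0000┠───────────────────┨Sydn
    ┃0000┃█include <string.h▲┃Sydn
    ┃0000┃#include <math.h> █┃NYC 
    ┃0000┃#include <stdlib.h░┃━━━━
    ┃0000┃                  ░┃    
    ┃0000┃typedef struct {  ░┃    
    ┃0000┃    int result;   ░┃    
    ┃    ┃    int len;      ░┃    
    ┃    ┃    int temp;     ░┃    
    ┃    ┃    int temp;     ░┃    
    ┃    ┃} ComputeData;    ▼┃    
    ┃    ┗━━━━━━━━━━━━━━━━━━━┛    
    ┃                   ┃         
    ┃                   ┃         
    ┃                   ┃         


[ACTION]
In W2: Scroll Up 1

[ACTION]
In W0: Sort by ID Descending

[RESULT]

               ┃Level   │ID ▼│City
               ┃────────┼────┼────
    ┏━━━━━━━━━━━━━━━━━━━┓1016│Toky
    ┃ HexEditor         ┃1015│Lond
    ┠────┏━━━━━━━━━━━━━━━━━━━┓Sydn
    ┃0000┃ FileEditor        ┃NYC 
    ┃0000┠───────────────────┨Berl
    ┃0000┃█include <string.h▲┃Pari
    ┃0000┃#include <math.h> █┃Toky
    ┃0000┃#include <stdlib.h░┃━━━━
    ┃0000┃                  ░┃    
    ┃0000┃typedef struct {  ░┃    
    ┃0000┃    int result;   ░┃    
    ┃    ┃    int len;      ░┃    
    ┃    ┃    int temp;     ░┃    
    ┃    ┃    int temp;     ░┃    
    ┃    ┃} ComputeData;    ▼┃    
    ┃    ┗━━━━━━━━━━━━━━━━━━━┛    
    ┃                   ┃         
    ┃                   ┃         
    ┃                   ┃         


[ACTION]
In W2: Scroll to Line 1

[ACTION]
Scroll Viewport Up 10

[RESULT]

                                  
                                  
                                  
                                  
                                  
                                  
                                  
               ┏━━━━━━━━━━━━━━━━━━
               ┃ DataTable        
               ┠──────────────────
               ┃Level   │ID ▼│City
               ┃────────┼────┼────
    ┏━━━━━━━━━━━━━━━━━━━┓1016│Toky
    ┃ HexEditor         ┃1015│Lond
    ┠────┏━━━━━━━━━━━━━━━━━━━┓Sydn
    ┃0000┃ FileEditor        ┃NYC 
    ┃0000┠───────────────────┨Berl
    ┃0000┃█include <string.h▲┃Pari
    ┃0000┃#include <math.h> █┃Toky
    ┃0000┃#include <stdlib.h░┃━━━━
    ┃0000┃                  ░┃    


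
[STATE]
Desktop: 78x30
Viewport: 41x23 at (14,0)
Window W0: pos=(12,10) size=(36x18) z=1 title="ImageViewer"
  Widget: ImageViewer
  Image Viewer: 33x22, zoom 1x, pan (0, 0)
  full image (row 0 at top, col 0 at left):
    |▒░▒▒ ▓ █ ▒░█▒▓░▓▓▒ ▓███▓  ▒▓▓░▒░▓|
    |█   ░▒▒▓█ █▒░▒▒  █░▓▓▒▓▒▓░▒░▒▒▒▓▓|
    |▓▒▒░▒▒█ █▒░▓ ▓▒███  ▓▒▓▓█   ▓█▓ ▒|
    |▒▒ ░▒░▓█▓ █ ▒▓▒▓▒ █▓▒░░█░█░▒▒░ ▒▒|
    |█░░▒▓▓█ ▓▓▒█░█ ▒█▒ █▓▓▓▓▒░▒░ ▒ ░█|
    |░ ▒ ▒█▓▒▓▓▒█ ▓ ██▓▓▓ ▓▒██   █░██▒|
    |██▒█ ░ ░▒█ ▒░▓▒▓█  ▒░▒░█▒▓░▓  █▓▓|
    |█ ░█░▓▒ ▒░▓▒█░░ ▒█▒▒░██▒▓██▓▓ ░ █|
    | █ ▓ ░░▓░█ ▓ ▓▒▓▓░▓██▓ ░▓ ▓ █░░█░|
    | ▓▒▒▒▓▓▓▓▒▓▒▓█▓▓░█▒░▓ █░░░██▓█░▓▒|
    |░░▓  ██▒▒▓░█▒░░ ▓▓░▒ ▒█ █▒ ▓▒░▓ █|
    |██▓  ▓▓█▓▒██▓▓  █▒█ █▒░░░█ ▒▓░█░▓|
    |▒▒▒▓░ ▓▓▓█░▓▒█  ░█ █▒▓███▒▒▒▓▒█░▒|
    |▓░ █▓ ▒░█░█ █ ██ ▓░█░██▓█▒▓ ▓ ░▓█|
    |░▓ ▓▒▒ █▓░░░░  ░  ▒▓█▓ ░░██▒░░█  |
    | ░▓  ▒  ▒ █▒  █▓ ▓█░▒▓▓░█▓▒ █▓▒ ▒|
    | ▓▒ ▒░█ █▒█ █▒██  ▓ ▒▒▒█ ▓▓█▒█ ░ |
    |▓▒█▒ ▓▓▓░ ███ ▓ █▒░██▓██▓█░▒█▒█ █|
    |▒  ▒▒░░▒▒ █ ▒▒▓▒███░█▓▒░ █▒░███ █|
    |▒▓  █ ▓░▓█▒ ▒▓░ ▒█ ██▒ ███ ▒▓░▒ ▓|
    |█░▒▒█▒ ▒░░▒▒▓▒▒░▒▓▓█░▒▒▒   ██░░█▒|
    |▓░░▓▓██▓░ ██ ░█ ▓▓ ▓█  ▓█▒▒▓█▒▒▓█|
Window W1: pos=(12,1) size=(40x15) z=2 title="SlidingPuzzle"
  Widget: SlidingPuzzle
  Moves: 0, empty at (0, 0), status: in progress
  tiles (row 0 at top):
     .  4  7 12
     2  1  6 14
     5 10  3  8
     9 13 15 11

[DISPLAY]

                                         
━━━━━━━━━━━━━━━━━━━━━━━━━━━━━━━━━━━━━┓   
SlidingPuzzle                        ┃   
─────────────────────────────────────┨   
────┬────┬────┬────┐                 ┃   
    │  4 │  7 │ 12 │                 ┃   
────┼────┼────┼────┤                 ┃   
  2 │  1 │  6 │ 14 │                 ┃   
────┼────┼────┼────┤                 ┃   
  5 │ 10 │  3 │  8 │                 ┃   
────┼────┼────┼────┤                 ┃   
  9 │ 13 │ 15 │ 11 │                 ┃   
────┴────┴────┴────┘                 ┃   
oves: 0                              ┃   
                                     ┃   
━━━━━━━━━━━━━━━━━━━━━━━━━━━━━━━━━━━━━┛   
▒ ░▒░▓█▓ █ ▒▓▒▓▒ █▓▒░░█░█░▒▒░ ▒▒ ┃       
░░▒▓▓█ ▓▓▒█░█ ▒█▒ █▓▓▓▓▒░▒░ ▒ ░█ ┃       
 ▒ ▒█▓▒▓▓▒█ ▓ ██▓▓▓ ▓▒██   █░██▒ ┃       
█▒█ ░ ░▒█ ▒░▓▒▓█  ▒░▒░█▒▓░▓  █▓▓ ┃       
 ░█░▓▒ ▒░▓▒█░░ ▒█▒▒░██▒▓██▓▓ ░ █ ┃       
█ ▓ ░░▓░█ ▓ ▓▒▓▓░▓██▓ ░▓ ▓ █░░█░ ┃       
▓▒▒▒▓▓▓▓▒▓▒▓█▓▓░█▒░▓ █░░░██▓█░▓▒ ┃       


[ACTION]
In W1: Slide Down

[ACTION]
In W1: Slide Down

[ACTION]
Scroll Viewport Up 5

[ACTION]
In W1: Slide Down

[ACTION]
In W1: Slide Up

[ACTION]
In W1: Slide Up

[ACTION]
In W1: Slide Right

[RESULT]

                                         
━━━━━━━━━━━━━━━━━━━━━━━━━━━━━━━━━━━━━┓   
SlidingPuzzle                        ┃   
─────────────────────────────────────┨   
────┬────┬────┬────┐                 ┃   
  2 │  4 │  7 │ 12 │                 ┃   
────┼────┼────┼────┤                 ┃   
  5 │  1 │  6 │ 14 │                 ┃   
────┼────┼────┼────┤                 ┃   
    │ 10 │  3 │  8 │                 ┃   
────┼────┼────┼────┤                 ┃   
  9 │ 13 │ 15 │ 11 │                 ┃   
────┴────┴────┴────┘                 ┃   
oves: 2                              ┃   
                                     ┃   
━━━━━━━━━━━━━━━━━━━━━━━━━━━━━━━━━━━━━┛   
▒ ░▒░▓█▓ █ ▒▓▒▓▒ █▓▒░░█░█░▒▒░ ▒▒ ┃       
░░▒▓▓█ ▓▓▒█░█ ▒█▒ █▓▓▓▓▒░▒░ ▒ ░█ ┃       
 ▒ ▒█▓▒▓▓▒█ ▓ ██▓▓▓ ▓▒██   █░██▒ ┃       
█▒█ ░ ░▒█ ▒░▓▒▓█  ▒░▒░█▒▓░▓  █▓▓ ┃       
 ░█░▓▒ ▒░▓▒█░░ ▒█▒▒░██▒▓██▓▓ ░ █ ┃       
█ ▓ ░░▓░█ ▓ ▓▒▓▓░▓██▓ ░▓ ▓ █░░█░ ┃       
▓▒▒▒▓▓▓▓▒▓▒▓█▓▓░█▒░▓ █░░░██▓█░▓▒ ┃       
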